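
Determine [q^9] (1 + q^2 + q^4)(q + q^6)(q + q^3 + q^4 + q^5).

(1 + q^2 + q^4) has coefficients 1,0,1,0,1 for degrees 0…4.
(q + q^6) has coefficients 0,1,0,0,0,0,1,0,0,0 for degrees 0…9.
Finally multiplying by (q + q^3 + q^4 + q^5), the product of all factors after the first has coefficients 0,0,1,0,1,1,1,1,0,1 for degrees 0…9.
[q^9] = 1·1 + 1·1 + 1·1 = 3.

3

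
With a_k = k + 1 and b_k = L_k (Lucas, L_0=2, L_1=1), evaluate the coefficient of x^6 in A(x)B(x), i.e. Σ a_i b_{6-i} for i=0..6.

Write out a_i and b_{6-i} for i = 0,…,6 and sum the products.
Σ = 1·18 + 2·11 + 3·7 + 4·4 + 5·3 + 6·1 + 7·2 = 112.

112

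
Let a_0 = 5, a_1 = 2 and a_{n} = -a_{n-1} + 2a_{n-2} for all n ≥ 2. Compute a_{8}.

260

The ordinary generating function has denominator 1 + q - 2q^2.
Iterating the recurrence: a_0,…,a_{8} = 5, 2, 8, -4, 20, -28, 68, -124, 260.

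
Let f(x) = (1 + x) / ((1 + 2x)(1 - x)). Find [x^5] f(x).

-10

The denominator gives the recurrence a_n = −a_(n−1) + 2a_(n−2) for n ≥ 2; the numerator fixes a_0 = 1, a_1 = 0.
Iterating: 1, 0, 2, -2, 6, -10, so a_5 = -10.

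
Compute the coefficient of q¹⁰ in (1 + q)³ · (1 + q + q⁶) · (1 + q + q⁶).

2

(1 + q)³ has coefficients 1,3,3,1 for degrees 0…3.
(1 + q + q⁶) has coefficients 1,1,0,0,0,0,1,0,0,0,0 for degrees 0…10.
Finally multiplying by (1 + q + q⁶), the product of all factors after the first has coefficients 1,2,1,0,0,0,2,2,0,0,0 for degrees 0…10.
[q¹⁰] = 1·0 + 3·0 + 3·0 + 1·2 = 2.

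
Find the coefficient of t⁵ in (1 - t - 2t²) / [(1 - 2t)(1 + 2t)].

The denominator gives the recurrence a_n = 4a_(n−2) for n ≥ 3; the numerator fixes a_0 = 1, a_1 = -1, a_2 = 2.
Iterating: 1, -1, 2, -4, 8, -16, so a_5 = -16.

-16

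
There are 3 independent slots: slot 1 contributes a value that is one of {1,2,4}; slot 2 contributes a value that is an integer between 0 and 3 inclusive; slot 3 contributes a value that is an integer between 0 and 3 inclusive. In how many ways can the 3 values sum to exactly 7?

The generating function for the choices is (x + x² + x⁴)·(1 + x + x² + x³)·(1 + x + x² + x³); the count is [x⁷].
(x + x² + x⁴) has coefficients 0,1,1,0,1 for degrees 0…4.
(1 + x + x² + x³) has coefficients 1,1,1,1,0,0,0,0 for degrees 0…7.
Finally multiplying by (1 + x + x² + x³), the product of all factors after the first has coefficients 1,2,3,4,3,2,1,0 for degrees 0…7.
[x⁷] = 1·1 + 1·2 + 1·4 = 7.

7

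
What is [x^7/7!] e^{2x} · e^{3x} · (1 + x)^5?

The EGF product rule gives c_7 = Σ_{k_1+k_2+k_3=7} C(7; k_1,k_2,k_3) · ∏ g_i(k_i), where e^{2x} gives (2)^k; e^{3x} gives (3)^k; (1+x)^5 gives the falling factorial (5)_k.
g_1(k) for k = 0…7: 1, 2, 4, 8, 16, 32, 64, 128.
g_2(k) for k = 0…7: 1, 3, 9, 27, 81, 243, 729, 2187.
g_3(k) for k = 0…7: 1, 5, 20, 60, 120, 120, 0, 0.
First combine the last two factors: h(k) = Σ_j C(k,j)·g_2(j)·g_3(k−j) for k = 0…7: 1, 8, 59, 402, 2541, 14988, 83079, 435942.
c_7 = Σ_k C(7,k)·g_1(k)·h(7−k) = 1·1·435942 + 7·2·83079 + 21·4·14988 + 35·8·2541 + 35·16·402 + 21·32·59 + 7·64·8 + 1·128·1 = 435942 + 1163106 + 1258992 + 711480 + 225120 + 39648 + 3584 + 128 = 3838000.

3838000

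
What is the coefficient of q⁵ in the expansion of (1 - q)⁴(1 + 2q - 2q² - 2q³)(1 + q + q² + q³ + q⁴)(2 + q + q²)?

-3

(1 - q)⁴ has coefficients 1,-4,6,-4,1 for degrees 0…4.
(1 + 2q - 2q² - 2q³) has coefficients 1,2,-2,-2,0,0 for degrees 0…5.
Multiplying by (1 + q + q² + q³ + q⁴) gives running coefficients 1,3,1,-1,-1,-2 for degrees 0…5.
Finally multiplying by (2 + q + q²), the product of all factors after the first has coefficients 2,7,6,2,-2,-6 for degrees 0…5.
[q⁵] = 1·(-6) − 4·(-2) + 6·2 − 4·6 + 1·7 = -3.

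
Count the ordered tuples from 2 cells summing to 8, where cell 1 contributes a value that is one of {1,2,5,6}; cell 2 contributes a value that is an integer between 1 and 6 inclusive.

The generating function for the choices is (q + q^2 + q^5 + q^6)·(q + q^2 + q^3 + q^4 + q^5 + q^6); the count is [q^8].
(q + q^2 + q^5 + q^6) has coefficients 0,1,1,0,0,1,1 for degrees 0…6.
(q + q^2 + q^3 + q^4 + q^5 + q^6) has coefficients 0,1,1,1,1,1,1,0,0 for degrees 0…8.
[q^8] = 1·0 + 1·1 + 1·1 + 1·1 = 3.

3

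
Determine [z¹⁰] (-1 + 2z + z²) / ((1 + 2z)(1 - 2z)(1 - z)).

Partial fractions give a closed form: a_n = (-7/12)·(-2)^n + (1/4)·2^n + (-2/3)·1^n.
At n = 10: a_10 = -342.

-342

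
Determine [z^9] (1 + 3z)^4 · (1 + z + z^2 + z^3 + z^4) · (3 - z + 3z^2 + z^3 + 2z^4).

1239

(1 + 3z)^4 has coefficients 1,12,54,108,81 for degrees 0…4.
(1 + z + z^2 + z^3 + z^4) has coefficients 1,1,1,1,1,0,0,0,0,0 for degrees 0…9.
Finally multiplying by (3 - z + 3z^2 + z^3 + 2z^4), the product of all factors after the first has coefficients 3,2,5,6,8,5,6,3,2,0 for degrees 0…9.
[z^9] = 1·0 + 12·2 + 54·3 + 108·6 + 81·5 = 1239.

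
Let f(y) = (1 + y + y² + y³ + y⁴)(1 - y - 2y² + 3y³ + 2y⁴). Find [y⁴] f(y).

(1 + y + y² + y³ + y⁴) has coefficients 1,1,1,1,1 for degrees 0…4.
(1 - y - 2y² + 3y³ + 2y⁴) has coefficients 1,-1,-2,3,2 for degrees 0…4.
[y⁴] = 1·2 + 1·3 + 1·(-2) + 1·(-1) + 1·1 = 3.

3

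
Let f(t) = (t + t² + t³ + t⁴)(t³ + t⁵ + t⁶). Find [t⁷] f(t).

(t + t² + t³ + t⁴) has coefficients 0,1,1,1,1 for degrees 0…4.
(t³ + t⁵ + t⁶) has coefficients 0,0,0,1,0,1,1,0 for degrees 0…7.
[t⁷] = 1·1 + 1·1 + 1·0 + 1·1 = 3.

3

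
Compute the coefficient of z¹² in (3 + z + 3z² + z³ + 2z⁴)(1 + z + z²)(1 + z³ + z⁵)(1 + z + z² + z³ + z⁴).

21

(3 + z + 3z² + z³ + 2z⁴) has coefficients 3,1,3,1,2 for degrees 0…4.
(1 + z + z²) has coefficients 1,1,1,0,0,0,0,0,0,0,0,0,0 for degrees 0…12.
Multiplying by (1 + z³ + z⁵) gives running coefficients 1,1,1,1,1,2,1,1,0,0,0,0,0 for degrees 0…12.
Finally multiplying by (1 + z + z² + z³ + z⁴), the product of all factors after the first has coefficients 1,2,3,4,5,6,6,6,5,4,2,1,0 for degrees 0…12.
[z¹²] = 3·0 + 1·1 + 3·2 + 1·4 + 2·5 = 21.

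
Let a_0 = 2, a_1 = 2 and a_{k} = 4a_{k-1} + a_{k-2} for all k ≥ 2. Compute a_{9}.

242786

The ordinary generating function has denominator 1 - 4q - q^2.
Iterating the recurrence: a_0,…,a_{9} = 2, 2, 10, 42, 178, 754, 3194, 13530, 57314, 242786.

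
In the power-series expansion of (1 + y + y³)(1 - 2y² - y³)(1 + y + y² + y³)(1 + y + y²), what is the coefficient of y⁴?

(1 + y + y³) has coefficients 1,1,0,1 for degrees 0…3.
(1 - 2y² - y³) has coefficients 1,0,-2,-1,0 for degrees 0…4.
Multiplying by (1 + y + y² + y³) gives running coefficients 1,1,-1,-2,-3 for degrees 0…4.
Finally multiplying by (1 + y + y²), the product of all factors after the first has coefficients 1,2,1,-2,-6 for degrees 0…4.
[y⁴] = 1·(-6) + 1·(-2) + 1·2 = -6.

-6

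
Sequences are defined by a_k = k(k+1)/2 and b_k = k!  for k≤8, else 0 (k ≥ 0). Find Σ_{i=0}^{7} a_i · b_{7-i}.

The convolution is the x^7 coefficient of A(x)B(x).
Σ = 0·5040 + 1·720 + 3·120 + 6·24 + 10·6 + 15·2 + 21·1 + 28·1 = 1363.

1363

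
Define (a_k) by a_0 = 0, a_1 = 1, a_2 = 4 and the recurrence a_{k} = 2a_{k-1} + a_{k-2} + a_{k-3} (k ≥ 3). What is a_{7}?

382

The ordinary generating function has denominator 1 - 2t - t^2 - t^3.
Iterating the recurrence: a_0,…,a_{7} = 0, 1, 4, 9, 23, 59, 150, 382.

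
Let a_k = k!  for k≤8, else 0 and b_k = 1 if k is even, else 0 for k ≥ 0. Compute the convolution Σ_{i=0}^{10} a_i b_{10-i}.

41067

This is [x^10] in the product of the two ordinary generating functions.
Σ = 1·1 + 1·0 + 2·1 + 6·0 + 24·1 + 120·0 + 720·1 + 5040·0 + 40320·1 + 0·0 + 0·1 = 41067.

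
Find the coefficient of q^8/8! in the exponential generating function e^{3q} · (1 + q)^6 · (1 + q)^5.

The EGF product rule gives c_8 = Σ_{k_1+k_2+k_3=8} C(8; k_1,k_2,k_3) · ∏ g_i(k_i), where e^{3q} gives (3)^k; (1+q)^6 gives the falling factorial (6)_k; (1+q)^5 gives the falling factorial (5)_k.
g_1(k) for k = 0…8: 1, 3, 9, 27, 81, 243, 729, 2187, 6561.
g_2(k) for k = 0…8: 1, 6, 30, 120, 360, 720, 720, 0, 0.
g_3(k) for k = 0…8: 1, 5, 20, 60, 120, 120, 0, 0, 0.
First combine the last two factors: h(k) = Σ_j C(k,j)·g_2(j)·g_3(k−j) for k = 0…8: 1, 11, 110, 990, 7920, 55440, 332640, 1663200, 6652800.
c_8 = Σ_k C(8,k)·g_1(k)·h(8−k) = 1·1·6652800 + 8·3·1663200 + 28·9·332640 + 56·27·55440 + 70·81·7920 + 56·243·990 + 28·729·110 + 8·2187·11 + 1·6561·1 = 6652800 + 39916800 + 83825280 + 83825280 + 44906400 + 13471920 + 2245320 + 192456 + 6561 = 275042817.

275042817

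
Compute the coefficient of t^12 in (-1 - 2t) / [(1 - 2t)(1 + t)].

Partial fractions give a closed form: a_n = (-4/3)·2^n + (1/3)·(-1)^n.
At n = 12: a_12 = -5461.

-5461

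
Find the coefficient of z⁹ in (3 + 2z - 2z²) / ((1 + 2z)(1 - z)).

The denominator gives the recurrence a_n = −a_(n−1) + 2a_(n−2) for n ≥ 3; the numerator fixes a_0 = 3, a_1 = -1, a_2 = 5.
Iterating: 3, -1, 5, -7, 17, -31, 65, -127, 257, -511, so a_9 = -511.

-511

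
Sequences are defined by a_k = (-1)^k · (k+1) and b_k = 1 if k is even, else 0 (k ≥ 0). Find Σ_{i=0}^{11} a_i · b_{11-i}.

-42

This is [x^11] in the product of the two ordinary generating functions.
Σ = 1·0 − 2·1 + 3·0 − 4·1 + 5·0 − 6·1 + 7·0 − 8·1 + 9·0 − 10·1 + 11·0 − 12·1 = -42.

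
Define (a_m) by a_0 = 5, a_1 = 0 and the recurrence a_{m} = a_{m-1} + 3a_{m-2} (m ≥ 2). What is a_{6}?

285

The ordinary generating function has denominator 1 - t - 3t^2.
Iterating the recurrence: a_0,…,a_{6} = 5, 0, 15, 15, 60, 105, 285.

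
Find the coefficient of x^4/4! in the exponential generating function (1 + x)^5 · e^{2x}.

1256

The EGF product rule gives c_4 = Σ_{k_1+k_2=4} C(4; k_1,k_2) · ∏ g_i(k_i), where (1+x)^5 gives the falling factorial (5)_k; e^{2x} gives (2)^k.
g_1(k) for k = 0…4: 1, 5, 20, 60, 120.
g_2(k) for k = 0…4: 1, 2, 4, 8, 16.
c_4 = Σ_k C(4,k)·g_1(k)·g_2(4−k) = 1·1·16 + 4·5·8 + 6·20·4 + 4·60·2 + 1·120·1 = 16 + 160 + 480 + 480 + 120 = 1256.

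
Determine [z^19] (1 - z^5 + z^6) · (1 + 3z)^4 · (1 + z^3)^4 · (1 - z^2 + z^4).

(1 - z^5 + z^6) has coefficients 1,0,0,0,0,-1,1 for degrees 0…6.
(1 + 3z)^4 has coefficients 1,12,54,108,81,0,0,0,0,0,0,0,0,0,0,0,0,0,0,0 for degrees 0…19.
Multiplying by (1 + z^3)^4 gives running coefficients 1,12,54,112,129,216,438,396,324,652,534,216,433,336,54,108,81,0,0,0 for degrees 0…19.
Finally multiplying by (1 - z^2 + z^4), the product of all factors after the first has coefficients 1,12,53,100,76,116,363,292,15,472,648,-40,223,772,155,-12,460,228,-27,108 for degrees 0…19.
[z^19] = 1·108 − 1·155 + 1·772 = 725.

725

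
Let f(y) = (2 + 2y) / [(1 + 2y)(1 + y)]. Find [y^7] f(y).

-256

Partial fractions give a closed form: a_n = (2)·(-2)^n.
At n = 7: a_7 = -256.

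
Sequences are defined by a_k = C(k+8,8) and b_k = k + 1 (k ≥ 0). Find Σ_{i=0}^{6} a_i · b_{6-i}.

Write out a_i and b_{6-i} for i = 0,…,6 and sum the products.
Σ = 1·7 + 9·6 + 45·5 + 165·4 + 495·3 + 1287·2 + 3003·1 = 8008.

8008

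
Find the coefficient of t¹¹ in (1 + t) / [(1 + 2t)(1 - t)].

Partial fractions give a closed form: a_n = (1/3)·(-2)^n + (2/3)·1^n.
At n = 11: a_11 = -682.

-682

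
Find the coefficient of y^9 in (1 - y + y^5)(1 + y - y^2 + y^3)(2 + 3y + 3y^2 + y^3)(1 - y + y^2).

1

(1 - y + y^5) has coefficients 1,-1,0,0,0,1 for degrees 0…5.
(1 + y - y^2 + y^3) has coefficients 1,1,-1,1,0,0,0,0,0,0 for degrees 0…9.
Multiplying by (2 + 3y + 3y^2 + y^3) gives running coefficients 2,5,4,3,1,2,1,0,0,0 for degrees 0…9.
Finally multiplying by (1 - y + y^2), the product of all factors after the first has coefficients 2,3,1,4,2,4,0,1,1,0 for degrees 0…9.
[y^9] = 1·0 − 1·1 + 1·2 = 1.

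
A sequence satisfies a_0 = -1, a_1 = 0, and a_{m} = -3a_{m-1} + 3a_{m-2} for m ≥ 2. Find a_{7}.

The ordinary generating function has denominator 1 + 3q - 3q^2.
Iterating the recurrence: a_0,…,a_{7} = -1, 0, -3, 9, -36, 135, -513, 1944.

1944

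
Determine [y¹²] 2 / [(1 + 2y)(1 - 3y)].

The denominator gives the recurrence a_n = a_(n−1) + 6a_(n−2) for n ≥ 2; the numerator fixes a_0 = 2, a_1 = 2.
Iterating: 2, 2, 14, 26, 110, 266, 926, 2522, 8078, 23210, 71678, 210938, 641006, so a_12 = 641006.

641006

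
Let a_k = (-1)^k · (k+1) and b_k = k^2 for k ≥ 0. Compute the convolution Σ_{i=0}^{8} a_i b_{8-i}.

20

The convolution is the x^8 coefficient of A(x)B(x).
Σ = 1·64 − 2·49 + 3·36 − 4·25 + 5·16 − 6·9 + 7·4 − 8·1 + 9·0 = 20.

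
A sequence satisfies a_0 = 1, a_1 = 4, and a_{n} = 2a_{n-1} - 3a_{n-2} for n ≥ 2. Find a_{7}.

The ordinary generating function has denominator 1 - 2y + 3y^2.
Iterating the recurrence: a_0,…,a_{7} = 1, 4, 5, -2, -19, -32, -7, 82.

82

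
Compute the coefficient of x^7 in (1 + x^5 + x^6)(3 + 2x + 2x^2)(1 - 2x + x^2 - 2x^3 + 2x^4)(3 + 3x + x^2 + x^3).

7

(1 + x^5 + x^6) has coefficients 1,0,0,0,0,1,1 for degrees 0…6.
(3 + 2x + 2x^2) has coefficients 3,2,2,0,0,0,0,0 for degrees 0…7.
Multiplying by (1 - 2x + x^2 - 2x^3 + 2x^4) gives running coefficients 3,-4,1,-8,4,0,4,0 for degrees 0…7.
Finally multiplying by (3 + 3x + x^2 + x^3), the product of all factors after the first has coefficients 9,-3,-6,-22,-15,5,8,16 for degrees 0…7.
[x^7] = 1·16 + 1·(-6) + 1·(-3) = 7.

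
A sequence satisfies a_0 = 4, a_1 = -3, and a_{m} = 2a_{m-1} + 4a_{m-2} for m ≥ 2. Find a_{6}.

The ordinary generating function has denominator 1 - 2y - 4y^2.
Iterating the recurrence: a_0,…,a_{6} = 4, -3, 10, 8, 56, 144, 512.

512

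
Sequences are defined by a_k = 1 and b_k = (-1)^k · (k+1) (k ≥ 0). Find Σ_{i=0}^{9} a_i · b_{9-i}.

-5

This is [x^9] in the product of the two ordinary generating functions.
Σ = 1·(-10) + 1·9 + 1·(-8) + 1·7 + 1·(-6) + 1·5 + 1·(-4) + 1·3 + 1·(-2) + 1·1 = -5.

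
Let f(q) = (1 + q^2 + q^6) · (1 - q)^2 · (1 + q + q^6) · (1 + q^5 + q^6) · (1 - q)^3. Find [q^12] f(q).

-4

(1 + q^2 + q^6) has coefficients 1,0,1,0,0,0,1 for degrees 0…6.
(1 - q)^2 has coefficients 1,-2,1,0,0,0,0,0,0,0,0,0,0 for degrees 0…12.
Multiplying by (1 + q + q^6) gives running coefficients 1,-1,-1,1,0,0,1,-2,1,0,0,0,0 for degrees 0…12.
Multiplying by (1 + q^5 + q^6) gives running coefficients 1,-1,-1,1,0,1,1,-4,1,1,0,1,-1 for degrees 0…12.
Finally multiplying by (1 - q)^3, the product of all factors after the first has coefficients 1,-4,5,0,-5,5,-3,-4,15,-15,4,3,-5 for degrees 0…12.
[q^12] = 1·(-5) + 1·4 + 1·(-3) = -4.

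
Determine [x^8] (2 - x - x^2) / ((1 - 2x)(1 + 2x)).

The denominator gives the recurrence a_n = 4a_(n−2) for n ≥ 3; the numerator fixes a_0 = 2, a_1 = -1, a_2 = 7.
Iterating: 2, -1, 7, -4, 28, -16, 112, -64, 448, so a_8 = 448.

448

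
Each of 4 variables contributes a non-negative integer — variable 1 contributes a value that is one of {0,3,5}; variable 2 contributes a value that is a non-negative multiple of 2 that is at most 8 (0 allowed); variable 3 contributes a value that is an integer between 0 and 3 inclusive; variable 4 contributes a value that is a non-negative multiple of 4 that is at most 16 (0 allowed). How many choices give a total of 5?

6

The generating function for the choices is (1 + x³ + x⁵)·(1 + x² + x⁴ + x⁶ + x⁸)·(1 + x + x² + x³)·(1 + x⁴ + x⁸ + x¹² + x¹⁶); the count is [x⁵].
(1 + x³ + x⁵) has coefficients 1,0,0,1,0,1 for degrees 0…5.
(1 + x² + x⁴ + x⁶ + x⁸) has coefficients 1,0,1,0,1,0 for degrees 0…5.
Multiplying by (1 + x + x² + x³) gives running coefficients 1,1,2,2,2,2 for degrees 0…5.
Finally multiplying by (1 + x⁴ + x⁸ + x¹² + x¹⁶), the product of all factors after the first has coefficients 1,1,2,2,3,3 for degrees 0…5.
[x⁵] = 1·3 + 1·2 + 1·1 = 6.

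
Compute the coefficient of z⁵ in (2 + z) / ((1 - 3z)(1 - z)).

Partial fractions give a closed form: a_n = (7/2)·3^n + (-3/2)·1^n.
At n = 5: a_5 = 849.

849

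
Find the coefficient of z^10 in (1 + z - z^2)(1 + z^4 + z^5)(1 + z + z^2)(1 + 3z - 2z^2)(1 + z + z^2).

(1 + z - z^2) has coefficients 1,1,-1 for degrees 0…2.
(1 + z^4 + z^5) has coefficients 1,0,0,0,1,1,0,0,0,0,0 for degrees 0…10.
Multiplying by (1 + z + z^2) gives running coefficients 1,1,1,0,1,2,2,1,0,0,0 for degrees 0…10.
Multiplying by (1 + 3z - 2z^2) gives running coefficients 1,4,2,1,-1,5,6,3,-1,-2,0 for degrees 0…10.
Finally multiplying by (1 + z + z^2), the product of all factors after the first has coefficients 1,5,7,7,2,5,10,14,8,0,-3 for degrees 0…10.
[z^10] = 1·(-3) + 1·0 − 1·8 = -11.

-11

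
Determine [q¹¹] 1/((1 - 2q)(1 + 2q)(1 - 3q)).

Partial fractions give a closed form: a_n = (-1)·2^n + (1/5)·(-2)^n + (9/5)·3^n.
At n = 11: a_11 = 316407.

316407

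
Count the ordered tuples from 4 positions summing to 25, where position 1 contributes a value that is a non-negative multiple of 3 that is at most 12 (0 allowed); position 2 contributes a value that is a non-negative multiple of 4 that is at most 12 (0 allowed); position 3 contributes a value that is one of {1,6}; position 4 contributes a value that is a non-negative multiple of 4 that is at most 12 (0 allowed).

8

The generating function for the choices is (1 + x³ + x⁶ + x⁹ + x¹²)·(1 + x⁴ + x⁸ + x¹²)·(x + x⁶)·(1 + x⁴ + x⁸ + x¹²); the count is [x²⁵].
(1 + x³ + x⁶ + x⁹ + x¹²) has coefficients 1,0,0,1,0,0,1,0,0,1,0,0,1 for degrees 0…12.
(1 + x⁴ + x⁸ + x¹²) has coefficients 1,0,0,0,1,0,0,0,1,0,0,0,1,0,0,0,0,0,0,0,0,0,0,0,0,0 for degrees 0…25.
Multiplying by (x + x⁶) gives running coefficients 0,1,0,0,0,1,1,0,0,1,1,0,0,1,1,0,0,0,1,0,0,0,0,0,0,0 for degrees 0…25.
Finally multiplying by (1 + x⁴ + x⁸ + x¹²), the product of all factors after the first has coefficients 0,1,0,0,0,2,1,0,0,3,2,0,0,4,3,0,0,3,4,0,0,2,3,0,0,1 for degrees 0…25.
[x²⁵] = 1·1 + 1·3 + 1·0 + 1·0 + 1·4 = 8.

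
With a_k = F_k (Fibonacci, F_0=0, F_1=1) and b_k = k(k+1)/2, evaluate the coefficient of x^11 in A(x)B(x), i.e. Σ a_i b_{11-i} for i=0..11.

894

The convolution is the x^11 coefficient of A(x)B(x).
Σ = 0·66 + 1·55 + 1·45 + 2·36 + 3·28 + 5·21 + 8·15 + 13·10 + 21·6 + 34·3 + 55·1 + 89·0 = 894.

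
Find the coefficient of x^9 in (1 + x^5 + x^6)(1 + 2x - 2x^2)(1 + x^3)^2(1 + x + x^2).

6

(1 + x^5 + x^6) has coefficients 1,0,0,0,0,1,1 for degrees 0…6.
(1 + 2x - 2x^2) has coefficients 1,2,-2,0,0,0,0,0,0,0 for degrees 0…9.
Multiplying by (1 + x^3)^2 gives running coefficients 1,2,-2,2,4,-4,1,2,-2,0 for degrees 0…9.
Finally multiplying by (1 + x + x^2), the product of all factors after the first has coefficients 1,3,1,2,4,2,1,-1,1,0 for degrees 0…9.
[x^9] = 1·0 + 1·4 + 1·2 = 6.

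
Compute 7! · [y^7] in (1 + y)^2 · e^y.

The EGF product rule gives c_7 = Σ_{k_1+k_2=7} C(7; k_1,k_2) · ∏ g_i(k_i), where (1+y)^2 gives the falling factorial (2)_k; e^y gives (1)^k.
g_1(k) for k = 0…7: 1, 2, 2, 0, 0, 0, 0, 0.
g_2(k) for k = 0…7: 1, 1, 1, 1, 1, 1, 1, 1.
c_7 = Σ_k C(7,k)·g_1(k)·g_2(7−k) = 1·1·1 + 7·2·1 + 21·2·1 = 1 + 14 + 42 = 57.

57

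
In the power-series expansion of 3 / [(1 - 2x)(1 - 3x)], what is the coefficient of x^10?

525297

Partial fractions give a closed form: a_n = (-6)·2^n + (9)·3^n.
At n = 10: a_10 = 525297.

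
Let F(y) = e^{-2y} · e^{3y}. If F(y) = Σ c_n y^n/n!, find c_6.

1

The EGF product rule gives c_6 = Σ_{k_1+k_2=6} C(6; k_1,k_2) · ∏ g_i(k_i), where e^{-2y} gives (-2)^k; e^{3y} gives (3)^k.
g_1(k) for k = 0…6: 1, -2, 4, -8, 16, -32, 64.
g_2(k) for k = 0…6: 1, 3, 9, 27, 81, 243, 729.
c_6 = Σ_k C(6,k)·g_1(k)·g_2(6−k) = 1·1·729 + 6·(-2)·243 + 15·4·81 + 20·(-8)·27 + 15·16·9 + 6·(-32)·3 + 1·64·1 = 729 − 2916 + 4860 − 4320 + 2160 − 576 + 64 = 1.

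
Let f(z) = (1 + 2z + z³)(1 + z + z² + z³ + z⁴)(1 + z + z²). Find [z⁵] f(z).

11

(1 + 2z + z³) has coefficients 1,2,0,1 for degrees 0…3.
(1 + z + z² + z³ + z⁴) has coefficients 1,1,1,1,1,0 for degrees 0…5.
Finally multiplying by (1 + z + z²), the product of all factors after the first has coefficients 1,2,3,3,3,2 for degrees 0…5.
[z⁵] = 1·2 + 2·3 + 1·3 = 11.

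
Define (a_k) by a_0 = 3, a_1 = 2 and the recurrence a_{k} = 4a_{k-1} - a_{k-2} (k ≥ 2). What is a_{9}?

The ordinary generating function has denominator 1 - 4z + z^2.
Iterating the recurrence: a_0,…,a_{9} = 3, 2, 5, 18, 67, 250, 933, 3482, 12995, 48498.

48498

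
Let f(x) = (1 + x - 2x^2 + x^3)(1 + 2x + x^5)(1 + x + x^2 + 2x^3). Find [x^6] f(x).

-2

(1 + x - 2x^2 + x^3) has coefficients 1,1,-2,1 for degrees 0…3.
(1 + 2x + x^5) has coefficients 1,2,0,0,0,1,0 for degrees 0…6.
Finally multiplying by (1 + x + x^2 + 2x^3), the product of all factors after the first has coefficients 1,3,3,4,4,1,1 for degrees 0…6.
[x^6] = 1·1 + 1·1 − 2·4 + 1·4 = -2.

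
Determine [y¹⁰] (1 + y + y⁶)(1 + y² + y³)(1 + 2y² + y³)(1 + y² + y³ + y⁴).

11

(1 + y + y⁶) has coefficients 1,1,0,0,0,0,1 for degrees 0…6.
(1 + y² + y³) has coefficients 1,0,1,1,0,0,0,0,0,0,0 for degrees 0…10.
Multiplying by (1 + 2y² + y³) gives running coefficients 1,0,3,2,2,3,1,0,0,0,0 for degrees 0…10.
Finally multiplying by (1 + y² + y³ + y⁴), the product of all factors after the first has coefficients 1,0,4,3,6,8,8,7,6,4,1 for degrees 0…10.
[y¹⁰] = 1·1 + 1·4 + 1·6 = 11.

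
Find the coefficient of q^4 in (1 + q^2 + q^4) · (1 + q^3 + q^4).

(1 + q^2 + q^4) has coefficients 1,0,1,0,1 for degrees 0…4.
(1 + q^3 + q^4) has coefficients 1,0,0,1,1 for degrees 0…4.
[q^4] = 1·1 + 1·0 + 1·1 = 2.

2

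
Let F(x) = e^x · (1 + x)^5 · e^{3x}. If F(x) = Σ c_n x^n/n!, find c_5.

The EGF product rule gives c_5 = Σ_{k_1+k_2+k_3=5} C(5; k_1,k_2,k_3) · ∏ g_i(k_i), where e^x gives (1)^k; (1+x)^5 gives the falling factorial (5)_k; e^{3x} gives (3)^k.
g_1(k) for k = 0…5: 1, 1, 1, 1, 1, 1.
g_2(k) for k = 0…5: 1, 5, 20, 60, 120, 120.
g_3(k) for k = 0…5: 1, 3, 9, 27, 81, 243.
First combine the last two factors: h(k) = Σ_j C(k,j)·g_2(j)·g_3(k−j) for k = 0…5: 1, 8, 59, 402, 2541, 14988.
c_5 = Σ_k C(5,k)·g_1(k)·h(5−k) = 1·1·14988 + 5·1·2541 + 10·1·402 + 10·1·59 + 5·1·8 + 1·1·1 = 14988 + 12705 + 4020 + 590 + 40 + 1 = 32344.

32344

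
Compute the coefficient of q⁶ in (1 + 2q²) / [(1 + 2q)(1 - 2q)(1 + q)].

127

Partial fractions give a closed form: a_n = (3/2)·(-2)^n + (1/2)·2^n + (-1)·(-1)^n.
At n = 6: a_6 = 127.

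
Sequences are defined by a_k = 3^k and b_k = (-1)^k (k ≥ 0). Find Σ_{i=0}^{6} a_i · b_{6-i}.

Write out a_i and b_{6-i} for i = 0,…,6 and sum the products.
Σ = 1·1 + 3·(-1) + 9·1 + 27·(-1) + 81·1 + 243·(-1) + 729·1 = 547.

547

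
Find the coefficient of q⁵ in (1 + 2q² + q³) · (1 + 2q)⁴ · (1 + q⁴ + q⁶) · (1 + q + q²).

(1 + 2q² + q³) has coefficients 1,0,2,1 for degrees 0…3.
(1 + 2q)⁴ has coefficients 1,8,24,32,16,0 for degrees 0…5.
Multiplying by (1 + q⁴ + q⁶) gives running coefficients 1,8,24,32,17,8 for degrees 0…5.
Finally multiplying by (1 + q + q²), the product of all factors after the first has coefficients 1,9,33,64,73,57 for degrees 0…5.
[q⁵] = 1·57 + 2·64 + 1·33 = 218.

218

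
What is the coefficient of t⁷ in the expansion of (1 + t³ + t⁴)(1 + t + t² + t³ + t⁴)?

2

(1 + t³ + t⁴) has coefficients 1,0,0,1,1 for degrees 0…4.
(1 + t + t² + t³ + t⁴) has coefficients 1,1,1,1,1,0,0,0 for degrees 0…7.
[t⁷] = 1·0 + 1·1 + 1·1 = 2.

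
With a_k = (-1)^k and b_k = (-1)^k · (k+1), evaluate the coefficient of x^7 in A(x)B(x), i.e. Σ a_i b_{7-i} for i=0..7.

The convolution is the t^7 coefficient of A(t)B(t).
Σ = 1·(-8) − 1·7 + 1·(-6) − 1·5 + 1·(-4) − 1·3 + 1·(-2) − 1·1 = -36.

-36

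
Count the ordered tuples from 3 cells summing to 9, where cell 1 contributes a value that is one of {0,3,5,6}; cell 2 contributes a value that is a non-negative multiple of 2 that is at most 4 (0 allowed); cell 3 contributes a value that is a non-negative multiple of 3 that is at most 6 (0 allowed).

The generating function for the choices is (1 + q^3 + q^5 + q^6)·(1 + q^2 + q^4)·(1 + q^3 + q^6); the count is [q^9].
(1 + q^3 + q^5 + q^6) has coefficients 1,0,0,1,0,1,1 for degrees 0…6.
(1 + q^2 + q^4) has coefficients 1,0,1,0,1,0,0,0,0,0 for degrees 0…9.
Finally multiplying by (1 + q^3 + q^6), the product of all factors after the first has coefficients 1,0,1,1,1,1,1,1,1,0 for degrees 0…9.
[q^9] = 1·0 + 1·1 + 1·1 + 1·1 = 3.

3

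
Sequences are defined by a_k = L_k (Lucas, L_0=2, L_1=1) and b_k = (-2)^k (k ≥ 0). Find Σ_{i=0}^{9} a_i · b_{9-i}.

-990

The convolution is the x^9 coefficient of A(x)B(x).
Σ = 2·(-512) + 1·256 + 3·(-128) + 4·64 + 7·(-32) + 11·16 + 18·(-8) + 29·4 + 47·(-2) + 76·1 = -990.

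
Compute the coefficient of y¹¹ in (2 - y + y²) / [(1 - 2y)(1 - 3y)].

The denominator gives the recurrence a_n = 5a_(n−1) − 6a_(n−2) for n ≥ 3; the numerator fixes a_0 = 2, a_1 = 9, a_2 = 34.
Iterating: 2, 9, 34, 116, 376, 1184, 3664, 11216, 34096, 103184, 311344, 937616, so a_11 = 937616.

937616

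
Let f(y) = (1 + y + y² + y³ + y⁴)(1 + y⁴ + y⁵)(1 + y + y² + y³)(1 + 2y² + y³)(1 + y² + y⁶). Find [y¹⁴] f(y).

51

(1 + y + y² + y³ + y⁴) has coefficients 1,1,1,1,1 for degrees 0…4.
(1 + y⁴ + y⁵) has coefficients 1,0,0,0,1,1,0,0,0,0,0,0,0,0,0 for degrees 0…14.
Multiplying by (1 + y + y² + y³) gives running coefficients 1,1,1,1,1,2,2,2,1,0,0,0,0,0,0 for degrees 0…14.
Multiplying by (1 + 2y² + y³) gives running coefficients 1,1,3,4,4,5,5,7,7,6,4,1,0,0,0 for degrees 0…14.
Finally multiplying by (1 + y² + y⁶), the product of all factors after the first has coefficients 1,1,4,5,7,9,10,13,15,17,15,12,9,8,7 for degrees 0…14.
[y¹⁴] = 1·7 + 1·8 + 1·9 + 1·12 + 1·15 = 51.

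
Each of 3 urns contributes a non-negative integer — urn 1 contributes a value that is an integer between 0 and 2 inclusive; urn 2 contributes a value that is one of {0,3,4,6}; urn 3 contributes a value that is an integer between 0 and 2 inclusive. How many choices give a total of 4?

4

The generating function for the choices is (1 + y + y^2)·(1 + y^3 + y^4 + y^6)·(1 + y + y^2); the count is [y^4].
(1 + y + y^2) has coefficients 1,1,1 for degrees 0…2.
(1 + y^3 + y^4 + y^6) has coefficients 1,0,0,1,1 for degrees 0…4.
Finally multiplying by (1 + y + y^2), the product of all factors after the first has coefficients 1,1,1,1,2 for degrees 0…4.
[y^4] = 1·2 + 1·1 + 1·1 = 4.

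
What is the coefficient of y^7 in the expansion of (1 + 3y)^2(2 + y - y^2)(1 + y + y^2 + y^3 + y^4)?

-6

(1 + 3y)^2 has coefficients 1,6,9 for degrees 0…2.
(2 + y - y^2) has coefficients 2,1,-1,0,0,0,0,0 for degrees 0…7.
Finally multiplying by (1 + y + y^2 + y^3 + y^4), the product of all factors after the first has coefficients 2,3,2,2,2,0,-1,0 for degrees 0…7.
[y^7] = 1·0 + 6·(-1) + 9·0 = -6.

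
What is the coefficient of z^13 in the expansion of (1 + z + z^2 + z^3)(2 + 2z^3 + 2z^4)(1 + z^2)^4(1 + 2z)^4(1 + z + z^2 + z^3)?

(1 + z + z^2 + z^3) has coefficients 1,1,1,1 for degrees 0…3.
(2 + 2z^3 + 2z^4) has coefficients 2,0,0,2,2,0,0,0,0,0,0,0,0,0 for degrees 0…13.
Multiplying by (1 + z^2)^4 gives running coefficients 2,0,8,2,14,8,16,12,14,8,8,2,2,0 for degrees 0…13.
Multiplying by (1 + 2z)^4 gives running coefficients 2,16,56,130,254,424,608,812,974,1048,1048,898,690,448 for degrees 0…13.
Finally multiplying by (1 + z + z^2 + z^3), the product of all factors after the first has coefficients 2,18,74,204,456,864,1416,2098,2818,3442,3882,3968,3684,3084 for degrees 0…13.
[z^13] = 1·3084 + 1·3684 + 1·3968 + 1·3882 = 14618.

14618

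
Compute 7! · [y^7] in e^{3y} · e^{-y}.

128

The EGF product rule gives c_7 = Σ_{k_1+k_2=7} C(7; k_1,k_2) · ∏ g_i(k_i), where e^{3y} gives (3)^k; e^{-y} gives (-1)^k.
g_1(k) for k = 0…7: 1, 3, 9, 27, 81, 243, 729, 2187.
g_2(k) for k = 0…7: 1, -1, 1, -1, 1, -1, 1, -1.
c_7 = Σ_k C(7,k)·g_1(k)·g_2(7−k) = 1·1·(-1) + 7·3·1 + 21·9·(-1) + 35·27·1 + 35·81·(-1) + 21·243·1 + 7·729·(-1) + 1·2187·1 = −1 + 21 − 189 + 945 − 2835 + 5103 − 5103 + 2187 = 128.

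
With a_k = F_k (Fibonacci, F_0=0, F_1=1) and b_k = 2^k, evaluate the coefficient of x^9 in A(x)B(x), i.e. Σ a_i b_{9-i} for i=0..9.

The convolution is the x^9 coefficient of A(x)B(x).
Σ = 0·512 + 1·256 + 1·128 + 2·64 + 3·32 + 5·16 + 8·8 + 13·4 + 21·2 + 34·1 = 880.

880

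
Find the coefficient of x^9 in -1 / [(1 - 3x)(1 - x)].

-29524

Partial fractions give a closed form: a_n = (-3/2)·3^n + (1/2)·1^n.
At n = 9: a_9 = -29524.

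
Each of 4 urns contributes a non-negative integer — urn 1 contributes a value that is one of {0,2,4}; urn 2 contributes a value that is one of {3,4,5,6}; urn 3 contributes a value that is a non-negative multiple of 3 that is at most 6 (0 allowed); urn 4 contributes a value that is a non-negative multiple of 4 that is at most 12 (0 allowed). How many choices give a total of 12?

8

The generating function for the choices is (1 + y^2 + y^4)·(y^3 + y^4 + y^5 + y^6)·(1 + y^3 + y^6)·(1 + y^4 + y^8 + y^12); the count is [y^12].
(1 + y^2 + y^4) has coefficients 1,0,1,0,1 for degrees 0…4.
(y^3 + y^4 + y^5 + y^6) has coefficients 0,0,0,1,1,1,1,0,0,0,0,0,0 for degrees 0…12.
Multiplying by (1 + y^3 + y^6) gives running coefficients 0,0,0,1,1,1,2,1,1,2,1,1,1 for degrees 0…12.
Finally multiplying by (1 + y^4 + y^8 + y^12), the product of all factors after the first has coefficients 0,0,0,1,1,1,2,2,2,3,3,3,3 for degrees 0…12.
[y^12] = 1·3 + 1·3 + 1·2 = 8.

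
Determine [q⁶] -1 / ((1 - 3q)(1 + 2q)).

Partial fractions give a closed form: a_n = (-3/5)·3^n + (-2/5)·(-2)^n.
At n = 6: a_6 = -463.

-463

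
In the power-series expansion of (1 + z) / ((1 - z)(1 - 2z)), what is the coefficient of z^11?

6142

Partial fractions give a closed form: a_n = (-2)·1^n + (3)·2^n.
At n = 11: a_11 = 6142.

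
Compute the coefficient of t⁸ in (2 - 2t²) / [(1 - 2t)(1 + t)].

The denominator gives the recurrence a_n = a_(n−1) + 2a_(n−2) for n ≥ 3; the numerator fixes a_0 = 2, a_1 = 2, a_2 = 4.
Iterating: 2, 2, 4, 8, 16, 32, 64, 128, 256, so a_8 = 256.

256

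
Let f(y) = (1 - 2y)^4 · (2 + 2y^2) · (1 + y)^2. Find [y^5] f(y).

(1 - 2y)^4 has coefficients 1,-8,24,-32,16 for degrees 0…4.
(2 + 2y^2) has coefficients 2,0,2,0,0,0 for degrees 0…5.
Finally multiplying by (1 + y)^2, the product of all factors after the first has coefficients 2,4,4,4,2,0 for degrees 0…5.
[y^5] = 1·0 − 8·2 + 24·4 − 32·4 + 16·4 = 16.

16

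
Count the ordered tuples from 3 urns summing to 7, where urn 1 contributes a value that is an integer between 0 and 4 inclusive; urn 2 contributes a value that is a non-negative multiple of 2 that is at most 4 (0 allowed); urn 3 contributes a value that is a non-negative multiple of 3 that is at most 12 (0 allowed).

5

The generating function for the choices is (1 + z + z² + z³ + z⁴)·(1 + z² + z⁴)·(1 + z³ + z⁶ + z⁹ + z¹²); the count is [z⁷].
(1 + z + z² + z³ + z⁴) has coefficients 1,1,1,1,1 for degrees 0…4.
(1 + z² + z⁴) has coefficients 1,0,1,0,1,0,0,0 for degrees 0…7.
Finally multiplying by (1 + z³ + z⁶ + z⁹ + z¹²), the product of all factors after the first has coefficients 1,0,1,1,1,1,1,1 for degrees 0…7.
[z⁷] = 1·1 + 1·1 + 1·1 + 1·1 + 1·1 = 5.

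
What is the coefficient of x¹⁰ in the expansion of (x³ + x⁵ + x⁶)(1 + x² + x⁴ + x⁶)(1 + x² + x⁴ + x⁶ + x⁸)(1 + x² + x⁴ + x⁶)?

(x³ + x⁵ + x⁶) has coefficients 0,0,0,1,0,1,1 for degrees 0…6.
(1 + x² + x⁴ + x⁶) has coefficients 1,0,1,0,1,0,1,0,0,0,0 for degrees 0…10.
Multiplying by (1 + x² + x⁴ + x⁶ + x⁸) gives running coefficients 1,0,2,0,3,0,4,0,4,0,3 for degrees 0…10.
Finally multiplying by (1 + x² + x⁴ + x⁶), the product of all factors after the first has coefficients 1,0,3,0,6,0,10,0,13,0,14 for degrees 0…10.
[x¹⁰] = 1·0 + 1·0 + 1·6 = 6.

6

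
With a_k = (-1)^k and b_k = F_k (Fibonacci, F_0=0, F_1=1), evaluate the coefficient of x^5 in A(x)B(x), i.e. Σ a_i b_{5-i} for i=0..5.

4

Write out a_i and b_{5-i} for i = 0,…,5 and sum the products.
Σ = 1·5 − 1·3 + 1·2 − 1·1 + 1·1 − 1·0 = 4.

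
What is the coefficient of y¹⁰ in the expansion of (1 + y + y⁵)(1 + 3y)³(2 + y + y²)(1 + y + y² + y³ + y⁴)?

(1 + y + y⁵) has coefficients 1,1,0,0,0,1 for degrees 0…5.
(1 + 3y)³ has coefficients 1,9,27,27,0,0,0,0,0,0,0 for degrees 0…10.
Multiplying by (2 + y + y²) gives running coefficients 2,19,64,90,54,27,0,0,0,0,0 for degrees 0…10.
Finally multiplying by (1 + y + y² + y³ + y⁴), the product of all factors after the first has coefficients 2,21,85,175,229,254,235,171,81,27,0 for degrees 0…10.
[y¹⁰] = 1·0 + 1·27 + 1·254 = 281.

281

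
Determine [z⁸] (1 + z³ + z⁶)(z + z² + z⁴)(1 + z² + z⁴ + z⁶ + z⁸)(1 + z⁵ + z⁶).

(1 + z³ + z⁶) has coefficients 1,0,0,1,0,0,1 for degrees 0…6.
(z + z² + z⁴) has coefficients 0,1,1,0,1,0,0,0,0 for degrees 0…8.
Multiplying by (1 + z² + z⁴ + z⁶ + z⁸) gives running coefficients 0,1,1,1,2,1,2,1,2 for degrees 0…8.
Finally multiplying by (1 + z⁵ + z⁶), the product of all factors after the first has coefficients 0,1,1,1,2,1,3,3,4 for degrees 0…8.
[z⁸] = 1·4 + 1·1 + 1·1 = 6.

6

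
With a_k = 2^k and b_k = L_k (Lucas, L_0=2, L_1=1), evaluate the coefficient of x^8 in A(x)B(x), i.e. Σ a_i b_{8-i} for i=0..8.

1337

The convolution is the x^8 coefficient of A(x)B(x).
Σ = 1·47 + 2·29 + 4·18 + 8·11 + 16·7 + 32·4 + 64·3 + 128·1 + 256·2 = 1337.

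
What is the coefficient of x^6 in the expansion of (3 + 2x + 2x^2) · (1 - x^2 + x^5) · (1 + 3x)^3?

(3 + 2x + 2x^2) has coefficients 3,2,2 for degrees 0…2.
(1 - x^2 + x^5) has coefficients 1,0,-1,0,0,1,0 for degrees 0…6.
Finally multiplying by (1 + 3x)^3, the product of all factors after the first has coefficients 1,9,26,18,-27,-26,9 for degrees 0…6.
[x^6] = 3·9 + 2·(-26) + 2·(-27) = -79.

-79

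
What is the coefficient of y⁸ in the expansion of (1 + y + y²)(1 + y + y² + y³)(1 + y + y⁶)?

3

(1 + y + y²) has coefficients 1,1,1 for degrees 0…2.
(1 + y + y² + y³) has coefficients 1,1,1,1,0,0,0,0,0 for degrees 0…8.
Finally multiplying by (1 + y + y⁶), the product of all factors after the first has coefficients 1,2,2,2,1,0,1,1,1 for degrees 0…8.
[y⁸] = 1·1 + 1·1 + 1·1 = 3.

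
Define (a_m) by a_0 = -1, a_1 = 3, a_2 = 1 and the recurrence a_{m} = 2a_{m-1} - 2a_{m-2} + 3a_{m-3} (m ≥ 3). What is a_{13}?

The ordinary generating function has denominator 1 - 2t + 2t^2 - 3t^3.
Iterating the recurrence: a_0,…,a_{13} = -1, 3, 1, -7, -7, 3, -1, -29, -47, -39, -71, -205, -385, -573.

-573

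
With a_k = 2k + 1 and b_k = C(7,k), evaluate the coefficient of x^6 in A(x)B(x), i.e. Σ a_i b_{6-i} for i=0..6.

769

Write out a_i and b_{6-i} for i = 0,…,6 and sum the products.
Σ = 1·7 + 3·21 + 5·35 + 7·35 + 9·21 + 11·7 + 13·1 = 769.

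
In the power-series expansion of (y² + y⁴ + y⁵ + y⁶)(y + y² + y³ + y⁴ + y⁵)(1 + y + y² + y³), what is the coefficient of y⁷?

10

(y² + y⁴ + y⁵ + y⁶) has coefficients 0,0,1,0,1,1,1 for degrees 0…6.
(y + y² + y³ + y⁴ + y⁵) has coefficients 0,1,1,1,1,1,0,0 for degrees 0…7.
Finally multiplying by (1 + y + y² + y³), the product of all factors after the first has coefficients 0,1,2,3,4,4,3,2 for degrees 0…7.
[y⁷] = 1·4 + 1·3 + 1·2 + 1·1 = 10.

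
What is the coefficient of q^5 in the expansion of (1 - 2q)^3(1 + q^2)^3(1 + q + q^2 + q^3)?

-14

(1 - 2q)^3 has coefficients 1,-6,12,-8 for degrees 0…3.
(1 + q^2)^3 has coefficients 1,0,3,0,3,0 for degrees 0…5.
Finally multiplying by (1 + q + q^2 + q^3), the product of all factors after the first has coefficients 1,1,4,4,6,6 for degrees 0…5.
[q^5] = 1·6 − 6·6 + 12·4 − 8·4 = -14.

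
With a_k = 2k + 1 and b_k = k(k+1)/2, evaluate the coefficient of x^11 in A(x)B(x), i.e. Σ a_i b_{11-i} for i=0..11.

1716

The convolution is the t^11 coefficient of A(t)B(t).
Σ = 1·66 + 3·55 + 5·45 + 7·36 + 9·28 + 11·21 + 13·15 + 15·10 + 17·6 + 19·3 + 21·1 + 23·0 = 1716.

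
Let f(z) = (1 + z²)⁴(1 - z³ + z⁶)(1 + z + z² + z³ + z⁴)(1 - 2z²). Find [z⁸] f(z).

(1 + z²)⁴ has coefficients 1,0,4,0,6,0,4,0,1 for degrees 0…8.
(1 - z³ + z⁶) has coefficients 1,0,0,-1,0,0,1,0,0 for degrees 0…8.
Multiplying by (1 + z + z² + z³ + z⁴) gives running coefficients 1,1,1,0,0,-1,0,0,1 for degrees 0…8.
Finally multiplying by (1 - 2z²), the product of all factors after the first has coefficients 1,1,-1,-2,-2,-1,0,2,1 for degrees 0…8.
[z⁸] = 1·1 + 4·0 + 6·(-2) + 4·(-1) + 1·1 = -14.

-14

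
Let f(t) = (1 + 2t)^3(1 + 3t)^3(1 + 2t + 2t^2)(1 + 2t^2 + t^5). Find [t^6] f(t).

5137

(1 + 2t)^3 has coefficients 1,6,12,8 for degrees 0…3.
(1 + 3t)^3 has coefficients 1,9,27,27,0,0,0 for degrees 0…6.
Multiplying by (1 + 2t + 2t^2) gives running coefficients 1,11,47,99,108,54,0 for degrees 0…6.
Finally multiplying by (1 + 2t^2 + t^5), the product of all factors after the first has coefficients 1,11,49,121,202,253,227 for degrees 0…6.
[t^6] = 1·227 + 6·253 + 12·202 + 8·121 = 5137.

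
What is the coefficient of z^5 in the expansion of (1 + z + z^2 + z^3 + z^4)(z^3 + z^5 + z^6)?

2

(1 + z + z^2 + z^3 + z^4) has coefficients 1,1,1,1,1 for degrees 0…4.
(z^3 + z^5 + z^6) has coefficients 0,0,0,1,0,1 for degrees 0…5.
[z^5] = 1·1 + 1·0 + 1·1 + 1·0 + 1·0 = 2.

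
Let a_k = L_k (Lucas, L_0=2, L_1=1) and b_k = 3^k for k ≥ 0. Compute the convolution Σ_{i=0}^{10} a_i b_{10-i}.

177003

Write out a_i and b_{10-i} for i = 0,…,10 and sum the products.
Σ = 2·59049 + 1·19683 + 3·6561 + 4·2187 + 7·729 + 11·243 + 18·81 + 29·27 + 47·9 + 76·3 + 123·1 = 177003.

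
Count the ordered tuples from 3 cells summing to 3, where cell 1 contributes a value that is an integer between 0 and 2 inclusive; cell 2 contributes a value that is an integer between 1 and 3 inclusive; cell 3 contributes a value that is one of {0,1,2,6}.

The generating function for the choices is (1 + y + y^2)·(y + y^2 + y^3)·(1 + y + y^2 + y^6); the count is [y^3].
(1 + y + y^2) has coefficients 1,1,1 for degrees 0…2.
(y + y^2 + y^3) has coefficients 0,1,1,1 for degrees 0…3.
Finally multiplying by (1 + y + y^2 + y^6), the product of all factors after the first has coefficients 0,1,2,3 for degrees 0…3.
[y^3] = 1·3 + 1·2 + 1·1 = 6.

6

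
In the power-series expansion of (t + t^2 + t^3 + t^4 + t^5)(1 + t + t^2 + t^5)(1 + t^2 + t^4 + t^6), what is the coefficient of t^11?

6

(t + t^2 + t^3 + t^4 + t^5) has coefficients 0,1,1,1,1,1 for degrees 0…5.
(1 + t + t^2 + t^5) has coefficients 1,1,1,0,0,1,0,0,0,0,0,0 for degrees 0…11.
Finally multiplying by (1 + t^2 + t^4 + t^6), the product of all factors after the first has coefficients 1,1,2,1,2,2,2,2,1,1,0,1 for degrees 0…11.
[t^11] = 1·0 + 1·1 + 1·1 + 1·2 + 1·2 = 6.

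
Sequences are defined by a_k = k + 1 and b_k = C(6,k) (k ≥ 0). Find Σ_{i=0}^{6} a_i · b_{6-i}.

The convolution is the t^6 coefficient of A(t)B(t).
Σ = 1·1 + 2·6 + 3·15 + 4·20 + 5·15 + 6·6 + 7·1 = 256.

256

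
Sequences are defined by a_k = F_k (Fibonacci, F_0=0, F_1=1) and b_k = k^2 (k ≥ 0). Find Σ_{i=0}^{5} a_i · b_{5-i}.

36

This is [x^5] in the product of the two ordinary generating functions.
Σ = 0·25 + 1·16 + 1·9 + 2·4 + 3·1 + 5·0 = 36.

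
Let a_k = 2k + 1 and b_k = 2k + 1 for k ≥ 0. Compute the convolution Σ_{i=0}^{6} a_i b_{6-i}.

231

This is [x^6] in the product of the two ordinary generating functions.
Σ = 1·13 + 3·11 + 5·9 + 7·7 + 9·5 + 11·3 + 13·1 = 231.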